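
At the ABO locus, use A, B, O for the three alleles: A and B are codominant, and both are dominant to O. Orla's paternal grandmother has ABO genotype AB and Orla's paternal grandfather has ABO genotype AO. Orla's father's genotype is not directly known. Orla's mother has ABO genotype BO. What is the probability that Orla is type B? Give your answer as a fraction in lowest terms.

3/8

Orla's father's ABO genotype from AB × AO: 1/4 AA, 1/4 AB, 1/4 AO, 1/4 BO.
Crossing each possibility with the mother BO and summing P(type B): 1/4·0 + 1/4·1/2 + 1/4·1/4 + 1/4·3/4 = 3/8.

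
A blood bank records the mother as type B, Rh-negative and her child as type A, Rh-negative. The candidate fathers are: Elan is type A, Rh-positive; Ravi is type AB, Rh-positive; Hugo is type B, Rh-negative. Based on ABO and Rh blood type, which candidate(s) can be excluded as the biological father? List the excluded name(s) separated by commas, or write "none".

Hugo

A candidate is excluded only if no genotype consistent with his phenotype could produce a type A, Rh-negative child with a type B, Rh-negative mother.
Hugo (type B, Rh-): no genotype consistent with that phenotype can produce a type-A Rh- child with a type-B mother.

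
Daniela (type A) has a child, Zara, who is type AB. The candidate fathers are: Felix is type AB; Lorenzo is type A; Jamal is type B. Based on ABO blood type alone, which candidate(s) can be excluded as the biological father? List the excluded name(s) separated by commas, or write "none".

A candidate is excluded only if no genotype consistent with his phenotype could produce a type AB child with a type A mother.
Lorenzo (type A): no genotype consistent with that phenotype can produce a type-AB child with a type-A mother.

Lorenzo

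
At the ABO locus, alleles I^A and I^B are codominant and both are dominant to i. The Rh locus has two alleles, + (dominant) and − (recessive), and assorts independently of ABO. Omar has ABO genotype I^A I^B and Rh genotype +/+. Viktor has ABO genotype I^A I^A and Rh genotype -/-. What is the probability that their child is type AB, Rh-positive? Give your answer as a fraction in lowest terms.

ABO cross I^A I^B × I^A I^A → offspring phenotypes: 1/2 A, 1/2 AB.
Rh cross +/+ × -/- → 1 Rh+.
Independent loci: P(type AB, Rh-positive) = 1/2 × 1 = 1/2.

1/2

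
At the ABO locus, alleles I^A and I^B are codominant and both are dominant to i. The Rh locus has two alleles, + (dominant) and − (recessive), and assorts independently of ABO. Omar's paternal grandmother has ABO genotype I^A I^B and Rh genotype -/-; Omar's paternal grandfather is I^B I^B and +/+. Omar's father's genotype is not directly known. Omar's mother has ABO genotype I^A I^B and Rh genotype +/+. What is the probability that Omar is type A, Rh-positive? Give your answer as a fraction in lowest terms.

1/8

Omar's father's ABO genotype from I^A I^B × I^B I^B: 1/2 I^A I^B, 1/2 I^B I^B.
Crossing each possibility with the mother I^A I^B and summing P(type A): 1/2·1/4 + 1/2·0 = 1/8.
Similarly for Rh via the father's Rh distribution: P(Rh+) = 1.
Independent loci: 1/8 × 1 = 1/8.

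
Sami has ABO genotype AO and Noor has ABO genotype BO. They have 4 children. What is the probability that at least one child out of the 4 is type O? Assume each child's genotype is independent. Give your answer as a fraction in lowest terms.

175/256

ABO cross AO × BO → 1/4 O, 1/4 A, 1/4 B, 1/4 AB.
So P(type O) = 1/4 per child.
P(none) = (3/4)^4 = 81/256; P(at least one) = 1 − 81/256 = 175/256.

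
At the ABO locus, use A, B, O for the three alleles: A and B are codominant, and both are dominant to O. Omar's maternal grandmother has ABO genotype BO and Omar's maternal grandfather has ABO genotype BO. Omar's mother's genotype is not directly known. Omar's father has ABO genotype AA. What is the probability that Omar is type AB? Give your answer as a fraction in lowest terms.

1/2

Omar's mother's ABO genotype from BO × BO: 1/4 BB, 1/2 BO, 1/4 OO.
Crossing each possibility with the father AA and summing P(type AB): 1/4·1 + 1/2·1/2 + 1/4·0 = 1/2.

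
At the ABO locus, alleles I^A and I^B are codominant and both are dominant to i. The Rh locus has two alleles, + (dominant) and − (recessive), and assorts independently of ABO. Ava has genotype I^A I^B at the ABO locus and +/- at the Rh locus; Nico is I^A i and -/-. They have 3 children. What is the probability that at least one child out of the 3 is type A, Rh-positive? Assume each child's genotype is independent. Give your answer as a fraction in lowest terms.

ABO cross I^A I^B × I^A i → 1/2 A, 1/4 B, 1/4 AB.
Rh cross +/- × -/- → 1/2 Rh+, 1/2 Rh-; so P(type A, Rh-positive) = 1/2 × 1/2 = 1/4 per child.
P(none) = (3/4)^3 = 27/64; P(at least one) = 1 − 27/64 = 37/64.

37/64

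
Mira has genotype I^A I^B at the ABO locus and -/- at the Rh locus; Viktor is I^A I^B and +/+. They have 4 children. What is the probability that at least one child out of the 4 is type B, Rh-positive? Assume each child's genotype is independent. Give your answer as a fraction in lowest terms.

ABO cross I^A I^B × I^A I^B → 1/4 A, 1/4 B, 1/2 AB.
Rh cross -/- × +/+ → 1 Rh+; so P(type B, Rh-positive) = 1/4 × 1 = 1/4 per child.
P(none) = (3/4)^4 = 81/256; P(at least one) = 1 − 81/256 = 175/256.

175/256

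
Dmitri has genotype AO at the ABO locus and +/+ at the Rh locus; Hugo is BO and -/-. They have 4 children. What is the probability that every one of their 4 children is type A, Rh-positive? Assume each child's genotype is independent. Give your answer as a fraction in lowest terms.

1/256

ABO cross AO × BO → 1/4 O, 1/4 A, 1/4 B, 1/4 AB.
Rh cross +/+ × -/- → 1 Rh+; so P(type A, Rh-positive) = 1/4 × 1 = 1/4 per child.
All 4 independent: (1/4)^4 = 1/256.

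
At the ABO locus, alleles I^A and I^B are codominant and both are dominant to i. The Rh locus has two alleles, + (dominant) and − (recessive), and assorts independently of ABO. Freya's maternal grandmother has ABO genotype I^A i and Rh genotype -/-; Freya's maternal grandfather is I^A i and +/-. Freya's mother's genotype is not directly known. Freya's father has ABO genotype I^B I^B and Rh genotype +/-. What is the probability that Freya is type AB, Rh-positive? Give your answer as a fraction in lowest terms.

5/16

Freya's mother's ABO genotype from I^A i × I^A i: 1/4 I^A I^A, 1/2 I^A i, 1/4 i i.
Crossing each possibility with the father I^B I^B and summing P(type AB): 1/4·1 + 1/2·1/2 + 1/4·0 = 1/2.
Similarly for Rh via the mother's Rh distribution: P(Rh+) = 5/8.
Independent loci: 1/2 × 5/8 = 5/16.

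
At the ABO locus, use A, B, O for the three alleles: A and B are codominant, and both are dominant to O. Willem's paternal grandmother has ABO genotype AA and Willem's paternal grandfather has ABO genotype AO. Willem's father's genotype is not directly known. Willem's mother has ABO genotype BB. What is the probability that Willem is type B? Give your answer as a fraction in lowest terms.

Willem's father's ABO genotype from AA × AO: 1/2 AA, 1/2 AO.
Crossing each possibility with the mother BB and summing P(type B): 1/2·0 + 1/2·1/2 = 1/4.

1/4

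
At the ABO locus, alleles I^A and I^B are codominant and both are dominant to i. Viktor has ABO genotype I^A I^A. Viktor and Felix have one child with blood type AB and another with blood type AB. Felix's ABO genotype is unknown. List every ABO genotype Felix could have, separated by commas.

For each candidate genotype of Felix, check whether crossing it with I^A I^A can produce every observed child phenotype.
  I^A I^A → possible child types {A} ✗
  I^A I^B → possible child types {A, AB} ✓
  I^A i → possible child types {A} ✗
  I^B I^B → possible child types {AB} ✓
  I^B i → possible child types {A, AB} ✓
  i i → possible child types {A} ✗

I^A I^B, I^B I^B, I^B i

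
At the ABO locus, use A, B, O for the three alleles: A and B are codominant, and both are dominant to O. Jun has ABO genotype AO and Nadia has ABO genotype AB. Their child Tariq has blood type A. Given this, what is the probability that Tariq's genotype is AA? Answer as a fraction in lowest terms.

Cross AO × AB → 1/4 AA, 1/4 AB, 1/4 AO, 1/4 BO.
Type-A genotypes among offspring: AA (1/4), AO (1/4); total 1/2.
P(AA | type A) = (1/4) / (1/2) = 1/2.

1/2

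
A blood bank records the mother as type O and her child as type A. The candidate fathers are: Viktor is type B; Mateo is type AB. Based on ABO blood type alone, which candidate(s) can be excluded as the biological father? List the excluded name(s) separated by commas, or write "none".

A candidate is excluded only if no genotype consistent with his phenotype could produce a type A child with a type O mother.
Viktor (type B): no genotype consistent with that phenotype can produce a type-A child with a type-O mother.

Viktor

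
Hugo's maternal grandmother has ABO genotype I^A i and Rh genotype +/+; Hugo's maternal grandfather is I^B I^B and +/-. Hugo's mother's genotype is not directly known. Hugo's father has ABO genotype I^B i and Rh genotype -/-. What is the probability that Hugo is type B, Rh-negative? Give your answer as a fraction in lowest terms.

Hugo's mother's ABO genotype from I^A i × I^B I^B: 1/2 I^A I^B, 1/2 I^B i.
Crossing each possibility with the father I^B i and summing P(type B): 1/2·1/2 + 1/2·3/4 = 5/8.
Similarly for Rh via the mother's Rh distribution: P(Rh-) = 1/4.
Independent loci: 5/8 × 1/4 = 5/32.

5/32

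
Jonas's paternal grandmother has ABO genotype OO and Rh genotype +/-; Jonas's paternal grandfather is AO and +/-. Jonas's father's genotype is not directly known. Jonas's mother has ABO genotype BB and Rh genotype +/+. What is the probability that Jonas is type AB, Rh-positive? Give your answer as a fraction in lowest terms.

1/4

Jonas's father's ABO genotype from OO × AO: 1/2 AO, 1/2 OO.
Crossing each possibility with the mother BB and summing P(type AB): 1/2·1/2 + 1/2·0 = 1/4.
Similarly for Rh via the father's Rh distribution: P(Rh+) = 1.
Independent loci: 1/4 × 1 = 1/4.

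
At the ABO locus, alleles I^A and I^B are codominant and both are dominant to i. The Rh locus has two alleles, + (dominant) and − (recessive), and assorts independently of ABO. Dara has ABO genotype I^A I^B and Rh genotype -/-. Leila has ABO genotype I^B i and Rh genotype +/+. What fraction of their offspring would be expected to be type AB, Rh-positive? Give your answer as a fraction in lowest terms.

ABO cross I^A I^B × I^B i → offspring phenotypes: 1/4 A, 1/2 B, 1/4 AB.
Rh cross -/- × +/+ → 1 Rh+.
Independent loci: P(type AB, Rh-positive) = 1/4 × 1 = 1/4.

1/4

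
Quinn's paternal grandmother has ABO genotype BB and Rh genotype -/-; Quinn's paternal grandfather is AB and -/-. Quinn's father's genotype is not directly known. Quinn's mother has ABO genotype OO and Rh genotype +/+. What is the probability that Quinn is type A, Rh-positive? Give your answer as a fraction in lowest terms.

1/4

Quinn's father's ABO genotype from BB × AB: 1/2 AB, 1/2 BB.
Crossing each possibility with the mother OO and summing P(type A): 1/2·1/2 + 1/2·0 = 1/4.
Similarly for Rh via the father's Rh distribution: P(Rh+) = 1.
Independent loci: 1/4 × 1 = 1/4.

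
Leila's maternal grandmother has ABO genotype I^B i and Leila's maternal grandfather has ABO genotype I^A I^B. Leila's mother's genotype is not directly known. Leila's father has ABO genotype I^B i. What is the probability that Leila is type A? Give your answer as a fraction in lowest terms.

1/8

Leila's mother's ABO genotype from I^B i × I^A I^B: 1/4 I^A I^B, 1/4 I^A i, 1/4 I^B I^B, 1/4 I^B i.
Crossing each possibility with the father I^B i and summing P(type A): 1/4·1/4 + 1/4·1/4 + 1/4·0 + 1/4·0 = 1/8.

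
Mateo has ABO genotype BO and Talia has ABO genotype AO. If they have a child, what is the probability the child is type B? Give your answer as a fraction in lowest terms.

1/4

ABO cross BO × AO → offspring phenotypes: 1/4 O, 1/4 A, 1/4 B, 1/4 AB.
So P(type B) = 1/4.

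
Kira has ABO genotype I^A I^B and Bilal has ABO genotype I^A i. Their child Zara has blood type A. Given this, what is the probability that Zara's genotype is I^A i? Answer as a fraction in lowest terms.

Cross I^A I^B × I^A i → 1/4 I^A I^A, 1/4 I^A I^B, 1/4 I^A i, 1/4 I^B i.
Type-A genotypes among offspring: I^A I^A (1/4), I^A i (1/4); total 1/2.
P(I^A i | type A) = (1/4) / (1/2) = 1/2.

1/2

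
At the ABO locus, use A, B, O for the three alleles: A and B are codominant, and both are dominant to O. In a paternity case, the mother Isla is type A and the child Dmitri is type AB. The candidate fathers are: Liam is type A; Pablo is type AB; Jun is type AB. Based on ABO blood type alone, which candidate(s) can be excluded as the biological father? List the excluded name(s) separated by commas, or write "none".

A candidate is excluded only if no genotype consistent with his phenotype could produce a type AB child with a type A mother.
Liam (type A): no genotype consistent with that phenotype can produce a type-AB child with a type-A mother.

Liam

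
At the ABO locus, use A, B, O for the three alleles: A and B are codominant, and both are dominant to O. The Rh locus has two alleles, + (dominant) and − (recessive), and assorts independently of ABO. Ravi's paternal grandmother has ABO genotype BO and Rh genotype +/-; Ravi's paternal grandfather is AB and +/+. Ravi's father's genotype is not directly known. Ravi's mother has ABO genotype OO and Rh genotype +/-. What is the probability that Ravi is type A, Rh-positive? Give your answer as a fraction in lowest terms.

7/32

Ravi's father's ABO genotype from BO × AB: 1/4 AB, 1/4 AO, 1/4 BB, 1/4 BO.
Crossing each possibility with the mother OO and summing P(type A): 1/4·1/2 + 1/4·1/2 + 1/4·0 + 1/4·0 = 1/4.
Similarly for Rh via the father's Rh distribution: P(Rh+) = 7/8.
Independent loci: 1/4 × 7/8 = 7/32.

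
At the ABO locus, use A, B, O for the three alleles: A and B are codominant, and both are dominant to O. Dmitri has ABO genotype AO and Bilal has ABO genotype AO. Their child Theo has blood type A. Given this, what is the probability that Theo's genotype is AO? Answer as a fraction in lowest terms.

2/3

Cross AO × AO → 1/4 AA, 1/2 AO, 1/4 OO.
Type-A genotypes among offspring: AA (1/4), AO (1/2); total 3/4.
P(AO | type A) = (1/2) / (3/4) = 2/3.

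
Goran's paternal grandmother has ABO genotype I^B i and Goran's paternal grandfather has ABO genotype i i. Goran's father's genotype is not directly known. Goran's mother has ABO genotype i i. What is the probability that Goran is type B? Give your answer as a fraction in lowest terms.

Goran's father's ABO genotype from I^B i × i i: 1/2 I^B i, 1/2 i i.
Crossing each possibility with the mother i i and summing P(type B): 1/2·1/2 + 1/2·0 = 1/4.

1/4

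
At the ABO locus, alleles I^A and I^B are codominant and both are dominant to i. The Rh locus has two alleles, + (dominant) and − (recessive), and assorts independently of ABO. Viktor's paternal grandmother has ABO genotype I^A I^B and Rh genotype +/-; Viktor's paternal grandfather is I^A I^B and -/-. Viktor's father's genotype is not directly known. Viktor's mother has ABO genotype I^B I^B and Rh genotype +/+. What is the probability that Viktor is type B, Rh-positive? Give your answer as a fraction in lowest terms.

1/2

Viktor's father's ABO genotype from I^A I^B × I^A I^B: 1/4 I^A I^A, 1/2 I^A I^B, 1/4 I^B I^B.
Crossing each possibility with the mother I^B I^B and summing P(type B): 1/4·0 + 1/2·1/2 + 1/4·1 = 1/2.
Similarly for Rh via the father's Rh distribution: P(Rh+) = 1.
Independent loci: 1/2 × 1 = 1/2.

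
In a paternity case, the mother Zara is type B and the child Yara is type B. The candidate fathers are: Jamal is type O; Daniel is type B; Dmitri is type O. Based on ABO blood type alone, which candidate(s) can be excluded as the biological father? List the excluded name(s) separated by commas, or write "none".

none

A candidate is excluded only if no genotype consistent with his phenotype could produce a type B child with a type B mother.
Every candidate has at least one consistent genotype combination, so none can be excluded.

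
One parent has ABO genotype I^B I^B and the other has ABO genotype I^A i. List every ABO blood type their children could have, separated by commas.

Gametes from I^B I^B × I^A i give offspring ABO genotypes I^A I^B, I^B i, i.e. phenotypes B, AB.

B, AB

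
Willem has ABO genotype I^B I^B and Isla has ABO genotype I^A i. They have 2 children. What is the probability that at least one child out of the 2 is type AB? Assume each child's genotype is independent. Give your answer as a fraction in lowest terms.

ABO cross I^B I^B × I^A i → 1/2 B, 1/2 AB.
So P(type AB) = 1/2 per child.
P(none) = (1/2)^2 = 1/4; P(at least one) = 1 − 1/4 = 3/4.

3/4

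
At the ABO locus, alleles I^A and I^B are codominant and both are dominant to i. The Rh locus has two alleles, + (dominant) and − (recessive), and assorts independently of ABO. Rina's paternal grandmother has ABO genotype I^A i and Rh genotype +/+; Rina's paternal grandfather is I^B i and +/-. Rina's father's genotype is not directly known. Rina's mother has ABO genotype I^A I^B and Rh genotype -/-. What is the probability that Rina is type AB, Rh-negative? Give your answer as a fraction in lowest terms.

Rina's father's ABO genotype from I^A i × I^B i: 1/4 I^A I^B, 1/4 I^A i, 1/4 I^B i, 1/4 i i.
Crossing each possibility with the mother I^A I^B and summing P(type AB): 1/4·1/2 + 1/4·1/4 + 1/4·1/4 + 1/4·0 = 1/4.
Similarly for Rh via the father's Rh distribution: P(Rh-) = 1/4.
Independent loci: 1/4 × 1/4 = 1/16.

1/16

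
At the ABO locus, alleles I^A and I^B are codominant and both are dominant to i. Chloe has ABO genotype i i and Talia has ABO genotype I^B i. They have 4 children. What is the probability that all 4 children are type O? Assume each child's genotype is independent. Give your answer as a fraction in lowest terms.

ABO cross i i × I^B i → 1/2 O, 1/2 B.
So P(type O) = 1/2 per child.
All 4 independent: (1/2)^4 = 1/16.

1/16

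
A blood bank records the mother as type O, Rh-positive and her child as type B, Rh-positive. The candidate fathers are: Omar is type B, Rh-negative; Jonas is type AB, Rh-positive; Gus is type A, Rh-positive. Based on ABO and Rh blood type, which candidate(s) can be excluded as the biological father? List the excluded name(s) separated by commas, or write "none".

A candidate is excluded only if no genotype consistent with his phenotype could produce a type B, Rh-positive child with a type O, Rh-positive mother.
Gus (type A, Rh+): no genotype consistent with that phenotype can produce a type-B Rh+ child with a type-O mother.

Gus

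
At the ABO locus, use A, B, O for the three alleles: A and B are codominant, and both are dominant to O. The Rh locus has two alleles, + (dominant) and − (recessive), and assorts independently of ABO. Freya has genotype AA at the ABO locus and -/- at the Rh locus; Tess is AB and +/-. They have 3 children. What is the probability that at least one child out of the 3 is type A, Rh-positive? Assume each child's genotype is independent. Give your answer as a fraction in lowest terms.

ABO cross AA × AB → 1/2 A, 1/2 AB.
Rh cross -/- × +/- → 1/2 Rh+, 1/2 Rh-; so P(type A, Rh-positive) = 1/2 × 1/2 = 1/4 per child.
P(none) = (3/4)^3 = 27/64; P(at least one) = 1 − 27/64 = 37/64.

37/64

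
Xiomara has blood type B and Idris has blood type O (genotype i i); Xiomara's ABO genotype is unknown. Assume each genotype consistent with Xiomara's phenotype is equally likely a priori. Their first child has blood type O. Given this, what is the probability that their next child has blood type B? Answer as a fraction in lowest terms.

Possible genotypes: Xiomara ∈ {I^B I^B, I^B i}; Idris ∈ {i i}.
Weight each parental genotype pair by prior × P(type-O child):
  I^B i × i i: posterior weight 1; P(next child type B) = 1/2.
Weighted sum = 1/2.

1/2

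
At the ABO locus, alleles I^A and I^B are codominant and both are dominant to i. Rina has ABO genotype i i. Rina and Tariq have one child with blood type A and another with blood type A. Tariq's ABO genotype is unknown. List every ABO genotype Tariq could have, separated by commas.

I^A I^A, I^A I^B, I^A i

For each candidate genotype of Tariq, check whether crossing it with i i can produce every observed child phenotype.
  I^A I^A → possible child types {A} ✓
  I^A I^B → possible child types {A, B} ✓
  I^A i → possible child types {O, A} ✓
  I^B I^B → possible child types {B} ✗
  I^B i → possible child types {O, B} ✗
  i i → possible child types {O} ✗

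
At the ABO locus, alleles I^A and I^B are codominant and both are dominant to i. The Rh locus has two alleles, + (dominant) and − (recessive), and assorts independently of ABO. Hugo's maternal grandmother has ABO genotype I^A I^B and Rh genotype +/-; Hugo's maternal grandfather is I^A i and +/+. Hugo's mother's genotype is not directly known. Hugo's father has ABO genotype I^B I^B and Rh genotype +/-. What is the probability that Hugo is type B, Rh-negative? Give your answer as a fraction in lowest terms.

Hugo's mother's ABO genotype from I^A I^B × I^A i: 1/4 I^A I^A, 1/4 I^A I^B, 1/4 I^A i, 1/4 I^B i.
Crossing each possibility with the father I^B I^B and summing P(type B): 1/4·0 + 1/4·1/2 + 1/4·1/2 + 1/4·1 = 1/2.
Similarly for Rh via the mother's Rh distribution: P(Rh-) = 1/8.
Independent loci: 1/2 × 1/8 = 1/16.

1/16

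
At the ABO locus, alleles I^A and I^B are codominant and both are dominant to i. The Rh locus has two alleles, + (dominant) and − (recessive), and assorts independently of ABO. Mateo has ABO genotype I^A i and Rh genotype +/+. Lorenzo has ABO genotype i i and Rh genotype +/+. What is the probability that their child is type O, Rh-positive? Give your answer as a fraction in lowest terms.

ABO cross I^A i × i i → offspring phenotypes: 1/2 O, 1/2 A.
Rh cross +/+ × +/+ → 1 Rh+.
Independent loci: P(type O, Rh-positive) = 1/2 × 1 = 1/2.

1/2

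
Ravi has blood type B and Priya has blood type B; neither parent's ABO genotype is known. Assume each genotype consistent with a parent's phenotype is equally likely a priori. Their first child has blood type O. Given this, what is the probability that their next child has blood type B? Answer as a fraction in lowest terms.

3/4

Possible genotypes: Ravi ∈ {BB, BO}; Priya ∈ {BB, BO}.
Weight each parental genotype pair by prior × P(type-O child):
  BO × BO: posterior weight 1; P(next child type B) = 3/4.
Weighted sum = 3/4.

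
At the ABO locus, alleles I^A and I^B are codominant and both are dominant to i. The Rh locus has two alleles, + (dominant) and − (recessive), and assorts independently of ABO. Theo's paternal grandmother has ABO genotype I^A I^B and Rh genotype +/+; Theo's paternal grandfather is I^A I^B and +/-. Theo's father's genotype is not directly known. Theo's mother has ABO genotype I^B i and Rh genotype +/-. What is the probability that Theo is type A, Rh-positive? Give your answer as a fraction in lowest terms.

7/32

Theo's father's ABO genotype from I^A I^B × I^A I^B: 1/4 I^A I^A, 1/2 I^A I^B, 1/4 I^B I^B.
Crossing each possibility with the mother I^B i and summing P(type A): 1/4·1/2 + 1/2·1/4 + 1/4·0 = 1/4.
Similarly for Rh via the father's Rh distribution: P(Rh+) = 7/8.
Independent loci: 1/4 × 7/8 = 7/32.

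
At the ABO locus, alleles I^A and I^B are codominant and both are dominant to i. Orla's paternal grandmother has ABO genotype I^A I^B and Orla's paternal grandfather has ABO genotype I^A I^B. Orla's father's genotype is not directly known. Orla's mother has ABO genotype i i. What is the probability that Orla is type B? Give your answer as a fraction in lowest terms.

1/2

Orla's father's ABO genotype from I^A I^B × I^A I^B: 1/4 I^A I^A, 1/2 I^A I^B, 1/4 I^B I^B.
Crossing each possibility with the mother i i and summing P(type B): 1/4·0 + 1/2·1/2 + 1/4·1 = 1/2.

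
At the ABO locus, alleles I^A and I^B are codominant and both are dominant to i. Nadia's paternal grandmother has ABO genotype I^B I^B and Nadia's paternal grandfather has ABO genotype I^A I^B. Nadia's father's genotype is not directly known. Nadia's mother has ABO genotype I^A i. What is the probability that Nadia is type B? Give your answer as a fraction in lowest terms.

Nadia's father's ABO genotype from I^B I^B × I^A I^B: 1/2 I^A I^B, 1/2 I^B I^B.
Crossing each possibility with the mother I^A i and summing P(type B): 1/2·1/4 + 1/2·1/2 = 3/8.

3/8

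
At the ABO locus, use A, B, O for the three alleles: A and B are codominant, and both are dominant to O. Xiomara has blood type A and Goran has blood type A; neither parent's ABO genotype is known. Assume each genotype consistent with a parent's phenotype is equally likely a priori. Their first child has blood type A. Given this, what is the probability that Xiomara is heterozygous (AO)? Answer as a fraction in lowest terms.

Possible genotypes: Xiomara ∈ {AA, AO}; Goran ∈ {AA, AO}.
Weight each parental genotype pair by prior × P(type-A child):
  AA × AA: posterior weight 4/15.
  AA × AO: posterior weight 4/15.
  AO × AA: posterior weight 4/15.
  AO × AO: posterior weight 1/5.
Sum the posterior weight over pairs where Xiomara is AO: 7/15.

7/15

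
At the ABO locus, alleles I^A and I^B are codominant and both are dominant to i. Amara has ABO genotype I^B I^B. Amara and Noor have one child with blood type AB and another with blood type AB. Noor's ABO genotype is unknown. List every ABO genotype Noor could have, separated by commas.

For each candidate genotype of Noor, check whether crossing it with I^B I^B can produce every observed child phenotype.
  I^A I^A → possible child types {AB} ✓
  I^A I^B → possible child types {B, AB} ✓
  I^A i → possible child types {B, AB} ✓
  I^B I^B → possible child types {B} ✗
  I^B i → possible child types {B} ✗
  i i → possible child types {B} ✗

I^A I^A, I^A I^B, I^A i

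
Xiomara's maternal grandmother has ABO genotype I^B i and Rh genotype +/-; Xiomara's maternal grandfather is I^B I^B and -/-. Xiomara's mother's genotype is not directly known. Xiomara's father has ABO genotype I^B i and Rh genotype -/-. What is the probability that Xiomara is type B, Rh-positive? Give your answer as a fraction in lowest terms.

Xiomara's mother's ABO genotype from I^B i × I^B I^B: 1/2 I^B I^B, 1/2 I^B i.
Crossing each possibility with the father I^B i and summing P(type B): 1/2·1 + 1/2·3/4 = 7/8.
Similarly for Rh via the mother's Rh distribution: P(Rh+) = 1/4.
Independent loci: 7/8 × 1/4 = 7/32.

7/32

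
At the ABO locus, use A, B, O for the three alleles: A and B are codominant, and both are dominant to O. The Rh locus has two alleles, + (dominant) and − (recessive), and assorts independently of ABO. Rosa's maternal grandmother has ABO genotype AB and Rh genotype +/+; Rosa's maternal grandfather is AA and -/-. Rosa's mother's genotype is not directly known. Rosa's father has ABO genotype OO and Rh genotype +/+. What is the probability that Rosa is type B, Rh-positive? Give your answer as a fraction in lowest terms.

1/4

Rosa's mother's ABO genotype from AB × AA: 1/2 AA, 1/2 AB.
Crossing each possibility with the father OO and summing P(type B): 1/2·0 + 1/2·1/2 = 1/4.
Similarly for Rh via the mother's Rh distribution: P(Rh+) = 1.
Independent loci: 1/4 × 1 = 1/4.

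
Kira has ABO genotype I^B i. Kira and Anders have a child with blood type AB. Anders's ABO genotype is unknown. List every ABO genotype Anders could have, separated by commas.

For each candidate genotype of Anders, check whether crossing it with I^B i can produce every observed child phenotype.
  I^A I^A → possible child types {A, AB} ✓
  I^A I^B → possible child types {A, B, AB} ✓
  I^A i → possible child types {O, A, B, AB} ✓
  I^B I^B → possible child types {B} ✗
  I^B i → possible child types {O, B} ✗
  i i → possible child types {O, B} ✗

I^A I^A, I^A I^B, I^A i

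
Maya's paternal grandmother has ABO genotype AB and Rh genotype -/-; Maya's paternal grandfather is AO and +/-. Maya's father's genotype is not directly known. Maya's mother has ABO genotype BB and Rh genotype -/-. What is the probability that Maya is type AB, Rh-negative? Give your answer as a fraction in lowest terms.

Maya's father's ABO genotype from AB × AO: 1/4 AA, 1/4 AB, 1/4 AO, 1/4 BO.
Crossing each possibility with the mother BB and summing P(type AB): 1/4·1 + 1/4·1/2 + 1/4·1/2 + 1/4·0 = 1/2.
Similarly for Rh via the father's Rh distribution: P(Rh-) = 3/4.
Independent loci: 1/2 × 3/4 = 3/8.

3/8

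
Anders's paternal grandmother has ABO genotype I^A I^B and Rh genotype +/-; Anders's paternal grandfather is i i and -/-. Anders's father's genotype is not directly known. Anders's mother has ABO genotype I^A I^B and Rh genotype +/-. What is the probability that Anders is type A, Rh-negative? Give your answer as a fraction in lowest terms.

9/64

Anders's father's ABO genotype from I^A I^B × i i: 1/2 I^A i, 1/2 I^B i.
Crossing each possibility with the mother I^A I^B and summing P(type A): 1/2·1/2 + 1/2·1/4 = 3/8.
Similarly for Rh via the father's Rh distribution: P(Rh-) = 3/8.
Independent loci: 3/8 × 3/8 = 9/64.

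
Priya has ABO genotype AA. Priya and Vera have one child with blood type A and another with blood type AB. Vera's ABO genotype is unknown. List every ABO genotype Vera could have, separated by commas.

For each candidate genotype of Vera, check whether crossing it with AA can produce every observed child phenotype.
  AA → possible child types {A} ✗
  AB → possible child types {A, AB} ✓
  AO → possible child types {A} ✗
  BB → possible child types {AB} ✗
  BO → possible child types {A, AB} ✓
  OO → possible child types {A} ✗

AB, BO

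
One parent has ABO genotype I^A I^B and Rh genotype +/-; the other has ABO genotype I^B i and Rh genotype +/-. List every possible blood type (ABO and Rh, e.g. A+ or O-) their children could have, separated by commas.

A+, A-, B+, B-, AB+, AB-

Gametes from I^A I^B × I^B i give offspring ABO genotypes I^A I^B, I^A i, I^B I^B, I^B i, i.e. phenotypes A, B, AB.
Rh cross +/- × +/- → phenotypes Rh+, Rh-.
Combining independently: A+, A-, B+, B-, AB+, AB-.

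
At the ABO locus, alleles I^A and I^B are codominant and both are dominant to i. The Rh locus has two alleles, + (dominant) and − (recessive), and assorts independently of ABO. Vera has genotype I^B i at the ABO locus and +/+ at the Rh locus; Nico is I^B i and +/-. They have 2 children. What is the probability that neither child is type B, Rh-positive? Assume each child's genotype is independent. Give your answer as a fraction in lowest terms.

1/16

ABO cross I^B i × I^B i → 1/4 O, 3/4 B.
Rh cross +/+ × +/- → 1 Rh+; so P(type B, Rh-positive) = 3/4 × 1 = 3/4 per child.
P(not type B, Rh-positive) = 1/4 for one child; (1/4)^2 = 1/16.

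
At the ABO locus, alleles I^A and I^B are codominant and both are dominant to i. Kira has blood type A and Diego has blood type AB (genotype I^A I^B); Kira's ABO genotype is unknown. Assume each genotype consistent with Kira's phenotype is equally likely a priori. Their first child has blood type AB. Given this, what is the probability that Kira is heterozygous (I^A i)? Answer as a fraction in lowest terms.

1/3

Possible genotypes: Kira ∈ {I^A I^A, I^A i}; Diego ∈ {I^A I^B}.
Weight each parental genotype pair by prior × P(type-AB child):
  I^A I^A × I^A I^B: posterior weight 2/3.
  I^A i × I^A I^B: posterior weight 1/3.
Sum the posterior weight over pairs where Kira is I^A i: 1/3.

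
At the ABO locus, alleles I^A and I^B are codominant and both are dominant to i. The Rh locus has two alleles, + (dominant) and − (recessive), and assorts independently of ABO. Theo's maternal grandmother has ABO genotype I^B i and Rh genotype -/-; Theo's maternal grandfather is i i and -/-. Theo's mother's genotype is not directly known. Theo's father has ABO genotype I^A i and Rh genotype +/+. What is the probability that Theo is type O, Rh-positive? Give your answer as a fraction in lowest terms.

3/8

Theo's mother's ABO genotype from I^B i × i i: 1/2 I^B i, 1/2 i i.
Crossing each possibility with the father I^A i and summing P(type O): 1/2·1/4 + 1/2·1/2 = 3/8.
Similarly for Rh via the mother's Rh distribution: P(Rh+) = 1.
Independent loci: 3/8 × 1 = 3/8.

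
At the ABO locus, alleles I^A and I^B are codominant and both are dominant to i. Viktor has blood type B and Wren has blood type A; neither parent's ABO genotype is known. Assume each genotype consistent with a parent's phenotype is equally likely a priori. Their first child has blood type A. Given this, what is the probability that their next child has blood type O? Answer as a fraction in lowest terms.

1/12

Possible genotypes: Viktor ∈ {I^B I^B, I^B i}; Wren ∈ {I^A I^A, I^A i}.
Weight each parental genotype pair by prior × P(type-A child):
  I^B i × I^A I^A: posterior weight 2/3; P(next child type O) = 0.
  I^B i × I^A i: posterior weight 1/3; P(next child type O) = 1/4.
Weighted sum = 1/12.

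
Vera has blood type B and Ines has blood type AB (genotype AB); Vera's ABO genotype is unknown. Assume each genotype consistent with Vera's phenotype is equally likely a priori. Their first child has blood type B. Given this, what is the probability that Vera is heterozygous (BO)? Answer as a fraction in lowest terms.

Possible genotypes: Vera ∈ {BB, BO}; Ines ∈ {AB}.
Weight each parental genotype pair by prior × P(type-B child):
  BB × AB: posterior weight 1/2.
  BO × AB: posterior weight 1/2.
Sum the posterior weight over pairs where Vera is BO: 1/2.

1/2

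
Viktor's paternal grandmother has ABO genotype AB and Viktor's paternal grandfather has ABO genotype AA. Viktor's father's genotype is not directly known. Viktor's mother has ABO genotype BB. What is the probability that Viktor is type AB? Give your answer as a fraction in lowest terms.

Viktor's father's ABO genotype from AB × AA: 1/2 AA, 1/2 AB.
Crossing each possibility with the mother BB and summing P(type AB): 1/2·1 + 1/2·1/2 = 3/4.

3/4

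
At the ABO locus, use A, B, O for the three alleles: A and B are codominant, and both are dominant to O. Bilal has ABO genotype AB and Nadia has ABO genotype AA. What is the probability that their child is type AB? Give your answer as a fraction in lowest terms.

1/2

ABO cross AB × AA → offspring phenotypes: 1/2 A, 1/2 AB.
So P(type AB) = 1/2.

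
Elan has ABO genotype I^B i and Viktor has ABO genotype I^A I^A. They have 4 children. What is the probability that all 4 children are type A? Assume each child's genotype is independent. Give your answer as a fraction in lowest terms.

1/16

ABO cross I^B i × I^A I^A → 1/2 A, 1/2 AB.
So P(type A) = 1/2 per child.
All 4 independent: (1/2)^4 = 1/16.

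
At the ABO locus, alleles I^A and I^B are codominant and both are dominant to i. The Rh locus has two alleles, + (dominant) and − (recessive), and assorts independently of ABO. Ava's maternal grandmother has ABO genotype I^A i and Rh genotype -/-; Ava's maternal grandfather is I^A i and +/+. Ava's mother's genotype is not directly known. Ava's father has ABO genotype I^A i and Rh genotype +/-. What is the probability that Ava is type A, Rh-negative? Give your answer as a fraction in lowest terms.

3/16

Ava's mother's ABO genotype from I^A i × I^A i: 1/4 I^A I^A, 1/2 I^A i, 1/4 i i.
Crossing each possibility with the father I^A i and summing P(type A): 1/4·1 + 1/2·3/4 + 1/4·1/2 = 3/4.
Similarly for Rh via the mother's Rh distribution: P(Rh-) = 1/4.
Independent loci: 3/4 × 1/4 = 3/16.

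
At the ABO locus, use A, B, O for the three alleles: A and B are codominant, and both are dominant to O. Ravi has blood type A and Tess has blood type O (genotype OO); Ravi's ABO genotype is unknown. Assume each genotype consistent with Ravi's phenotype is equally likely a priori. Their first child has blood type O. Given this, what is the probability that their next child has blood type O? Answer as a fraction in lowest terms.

1/2

Possible genotypes: Ravi ∈ {AA, AO}; Tess ∈ {OO}.
Weight each parental genotype pair by prior × P(type-O child):
  AO × OO: posterior weight 1; P(next child type O) = 1/2.
Weighted sum = 1/2.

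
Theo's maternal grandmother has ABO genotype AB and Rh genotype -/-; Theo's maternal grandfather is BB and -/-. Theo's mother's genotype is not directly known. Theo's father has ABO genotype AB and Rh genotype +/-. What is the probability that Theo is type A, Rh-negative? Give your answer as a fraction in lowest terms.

Theo's mother's ABO genotype from AB × BB: 1/2 AB, 1/2 BB.
Crossing each possibility with the father AB and summing P(type A): 1/2·1/4 + 1/2·0 = 1/8.
Similarly for Rh via the mother's Rh distribution: P(Rh-) = 1/2.
Independent loci: 1/8 × 1/2 = 1/16.

1/16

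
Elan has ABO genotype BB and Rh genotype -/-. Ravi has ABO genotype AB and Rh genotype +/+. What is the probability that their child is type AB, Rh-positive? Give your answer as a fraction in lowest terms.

ABO cross BB × AB → offspring phenotypes: 1/2 B, 1/2 AB.
Rh cross -/- × +/+ → 1 Rh+.
Independent loci: P(type AB, Rh-positive) = 1/2 × 1 = 1/2.

1/2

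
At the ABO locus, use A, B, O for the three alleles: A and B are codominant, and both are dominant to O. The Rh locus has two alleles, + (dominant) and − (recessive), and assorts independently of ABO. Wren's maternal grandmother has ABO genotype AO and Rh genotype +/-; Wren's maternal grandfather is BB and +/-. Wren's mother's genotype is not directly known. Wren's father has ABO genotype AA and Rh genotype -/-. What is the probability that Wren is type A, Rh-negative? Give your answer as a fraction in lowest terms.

1/4

Wren's mother's ABO genotype from AO × BB: 1/2 AB, 1/2 BO.
Crossing each possibility with the father AA and summing P(type A): 1/2·1/2 + 1/2·1/2 = 1/2.
Similarly for Rh via the mother's Rh distribution: P(Rh-) = 1/2.
Independent loci: 1/2 × 1/2 = 1/4.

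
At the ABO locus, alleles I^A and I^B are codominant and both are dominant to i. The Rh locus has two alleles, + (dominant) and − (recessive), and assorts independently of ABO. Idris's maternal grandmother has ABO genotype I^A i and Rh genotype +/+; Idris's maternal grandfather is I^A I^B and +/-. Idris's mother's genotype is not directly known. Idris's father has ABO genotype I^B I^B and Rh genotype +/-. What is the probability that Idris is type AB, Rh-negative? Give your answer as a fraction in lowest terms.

1/16

Idris's mother's ABO genotype from I^A i × I^A I^B: 1/4 I^A I^A, 1/4 I^A I^B, 1/4 I^A i, 1/4 I^B i.
Crossing each possibility with the father I^B I^B and summing P(type AB): 1/4·1 + 1/4·1/2 + 1/4·1/2 + 1/4·0 = 1/2.
Similarly for Rh via the mother's Rh distribution: P(Rh-) = 1/8.
Independent loci: 1/2 × 1/8 = 1/16.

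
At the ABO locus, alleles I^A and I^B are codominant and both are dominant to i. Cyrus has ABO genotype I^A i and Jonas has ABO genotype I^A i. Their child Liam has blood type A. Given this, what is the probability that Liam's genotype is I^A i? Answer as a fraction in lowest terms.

2/3

Cross I^A i × I^A i → 1/4 I^A I^A, 1/2 I^A i, 1/4 i i.
Type-A genotypes among offspring: I^A I^A (1/4), I^A i (1/2); total 3/4.
P(I^A i | type A) = (1/2) / (3/4) = 2/3.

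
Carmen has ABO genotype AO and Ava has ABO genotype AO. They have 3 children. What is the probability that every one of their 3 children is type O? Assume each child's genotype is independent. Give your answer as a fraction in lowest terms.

ABO cross AO × AO → 1/4 O, 3/4 A.
So P(type O) = 1/4 per child.
All 3 independent: (1/4)^3 = 1/64.

1/64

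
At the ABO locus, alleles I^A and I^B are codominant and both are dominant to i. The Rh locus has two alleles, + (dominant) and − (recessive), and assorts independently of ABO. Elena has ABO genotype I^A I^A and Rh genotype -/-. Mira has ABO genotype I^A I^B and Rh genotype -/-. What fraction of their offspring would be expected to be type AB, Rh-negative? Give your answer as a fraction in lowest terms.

1/2

ABO cross I^A I^A × I^A I^B → offspring phenotypes: 1/2 A, 1/2 AB.
Rh cross -/- × -/- → 1 Rh-.
Independent loci: P(type AB, Rh-negative) = 1/2 × 1 = 1/2.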